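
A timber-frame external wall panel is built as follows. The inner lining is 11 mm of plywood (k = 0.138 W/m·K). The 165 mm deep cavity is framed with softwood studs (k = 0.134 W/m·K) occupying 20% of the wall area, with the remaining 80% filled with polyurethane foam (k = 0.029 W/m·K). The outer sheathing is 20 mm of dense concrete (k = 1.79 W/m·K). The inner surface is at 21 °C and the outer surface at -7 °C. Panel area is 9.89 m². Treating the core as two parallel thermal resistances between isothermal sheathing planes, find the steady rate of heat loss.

Sheathing layers in series; stud and cavity paths in parallel between them.
R_inner = 0.011/(0.138×9.89) = 0.00806 K/W
R_stud  = 0.165/(0.134×0.2×9.89) = 0.6225 K/W
R_cav   = 0.165/(0.029×0.8×9.89) = 0.7191 K/W
1/R_core = 1/R_stud + 1/R_cav → R_core = 0.3337 K/W
R_outer = 0.02/(1.79×9.89) = 0.00113 K/W
R_total = 0.3429 K/W
Q = ΔT/R_total = 28/0.3429

Q ≈ 81.7 W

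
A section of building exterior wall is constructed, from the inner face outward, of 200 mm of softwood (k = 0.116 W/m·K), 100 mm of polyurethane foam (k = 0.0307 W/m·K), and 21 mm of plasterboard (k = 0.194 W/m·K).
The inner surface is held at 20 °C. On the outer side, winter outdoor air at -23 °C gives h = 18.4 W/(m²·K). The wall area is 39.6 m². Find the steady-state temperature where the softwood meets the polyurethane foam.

Thermal resistances in series:
R_softwood = L/(kA) = 0.2/(0.116×39.6) = 0.04354 K/W
R_polyurethane foam = L/(kA) = 0.1/(0.0307×39.6) = 0.08226 K/W
R_plasterboard = L/(kA) = 0.021/(0.194×39.6) = 0.002734 K/W
R_outer film = 1/(h_o·A) = 1/(18.4×39.6) = 0.001372 K/W
R_total = 0.1299 K/W;  Q = ΔT/R_total = 43/0.1299 = 331 W
T_interface = T_inner − Q·ΣR(inner→interface) = 20 − 331×0.04354

T ≈ 5.59 °C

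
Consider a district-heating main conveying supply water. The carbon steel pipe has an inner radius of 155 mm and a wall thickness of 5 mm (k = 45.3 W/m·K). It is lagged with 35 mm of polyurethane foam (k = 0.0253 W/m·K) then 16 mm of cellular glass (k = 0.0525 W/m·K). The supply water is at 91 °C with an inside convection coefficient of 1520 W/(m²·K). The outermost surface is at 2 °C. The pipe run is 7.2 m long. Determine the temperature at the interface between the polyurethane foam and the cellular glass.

T ≈ 16.3 °C

Per-layer cylindrical resistances, series-summed:
R_inner film = 1/(h_i·2πr₁L) = 1/(1520×2π×0.155×7.2) = 9.382×10^-5 K/W
R_carbon steel pipe wall = ln(160/155)/(2π×45.3×7.2) = 1.549×10^-5 K/W
R_polyurethane foam = ln(195/160)/(2π×0.0253×7.2) = 0.1728 K/W
R_cellular glass = ln(211/195)/(2π×0.0525×7.2) = 0.0332 K/W
R_total = 0.2062 K/W
Q = ΔT/R_total = 89/0.2062
Q = 432 W
T_interface = T_inner − Q·ΣR(inner→interface) = 91 − 432×0.173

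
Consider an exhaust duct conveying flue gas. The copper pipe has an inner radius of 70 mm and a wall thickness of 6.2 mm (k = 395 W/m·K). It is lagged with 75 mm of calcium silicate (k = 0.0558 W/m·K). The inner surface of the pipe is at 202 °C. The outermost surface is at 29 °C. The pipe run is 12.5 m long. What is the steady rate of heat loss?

Q ≈ 1110 W

For a radial system each layer contributes R = ln(r_out/r_in)/(2πkL); films add R = 1/(hA).
R_copper pipe wall = ln(76.2/70)/(2π×395×12.5) = 2.736×10^-6 K/W
R_calcium silicate = ln(151.2/76.2)/(2π×0.0558×12.5) = 0.1564 K/W
R_total = 0.1564 K/W
Q = ΔT/R_total = 173/0.1564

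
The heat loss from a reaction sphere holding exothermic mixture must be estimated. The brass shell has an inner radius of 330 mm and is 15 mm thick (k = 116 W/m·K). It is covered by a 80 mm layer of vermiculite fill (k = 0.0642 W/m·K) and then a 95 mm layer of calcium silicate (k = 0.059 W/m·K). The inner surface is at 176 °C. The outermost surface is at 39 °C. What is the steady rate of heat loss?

Q ≈ 109 W

For a spherical shell R = (1/r₁ − 1/r₂)/(4πk); film R = 1/(h·4πr²). In series:
R_brass shell = (1/0.33 − 1/0.345)/(4π×116) = 9.038×10^-5 K/W
R_vermiculite fill = (1/0.345 − 1/0.425)/(4π×0.0642) = 0.6763 K/W
R_calcium silicate = (1/0.425 − 1/0.52)/(4π×0.059) = 0.5798 K/W
R_total = 1.256 K/W
Q = ΔT/R_total = 137/1.256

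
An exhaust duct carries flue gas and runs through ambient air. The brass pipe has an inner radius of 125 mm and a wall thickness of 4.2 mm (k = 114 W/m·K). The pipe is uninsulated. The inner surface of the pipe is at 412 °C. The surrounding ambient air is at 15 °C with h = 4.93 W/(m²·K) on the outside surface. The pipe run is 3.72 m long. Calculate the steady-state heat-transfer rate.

Q ≈ 5910 W

Per-layer cylindrical resistances, series-summed:
R_brass pipe wall = ln(129.2/125)/(2π×114×3.72) = 1.24×10^-5 K/W
R_outer film = 1/(h_o·2πr_oL) = 1/(4.93×2π×0.1292×3.72) = 0.06717 K/W
R_total = 0.06718 K/W
Q = ΔT/R_total = 397/0.06718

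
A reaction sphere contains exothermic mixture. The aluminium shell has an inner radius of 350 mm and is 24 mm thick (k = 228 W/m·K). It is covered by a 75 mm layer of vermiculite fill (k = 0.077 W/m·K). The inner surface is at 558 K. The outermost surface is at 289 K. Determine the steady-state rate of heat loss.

Q ≈ 583 W

Each spherical layer contributes R = (1/r_i − 1/r_o)/(4πk):
R_aluminium shell = (1/0.35 − 1/0.374)/(4π×228) = 6.399×10^-5 K/W
R_vermiculite fill = (1/0.374 − 1/0.449)/(4π×0.077) = 0.4616 K/W
R_total = 0.4616 K/W
Q = ΔT/R_total = 269/0.4616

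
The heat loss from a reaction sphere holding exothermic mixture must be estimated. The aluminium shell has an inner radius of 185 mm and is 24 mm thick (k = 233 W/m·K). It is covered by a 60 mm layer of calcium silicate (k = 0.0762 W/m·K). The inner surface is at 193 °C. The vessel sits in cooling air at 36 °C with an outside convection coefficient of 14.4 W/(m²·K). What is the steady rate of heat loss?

Q ≈ 132 W

For a spherical shell R = (1/r₁ − 1/r₂)/(4πk); film R = 1/(h·4πr²). In series:
R_aluminium shell = (1/0.185 − 1/0.209)/(4π×233) = 2.12×10^-4 K/W
R_calcium silicate = (1/0.209 − 1/0.269)/(4π×0.0762) = 1.115 K/W
R_outer film = 1/(h·4πr_o²) = 1/(14.4×4π×0.269²) = 0.07637 K/W
R_total = 1.191 K/W
Q = ΔT/R_total = 157/1.191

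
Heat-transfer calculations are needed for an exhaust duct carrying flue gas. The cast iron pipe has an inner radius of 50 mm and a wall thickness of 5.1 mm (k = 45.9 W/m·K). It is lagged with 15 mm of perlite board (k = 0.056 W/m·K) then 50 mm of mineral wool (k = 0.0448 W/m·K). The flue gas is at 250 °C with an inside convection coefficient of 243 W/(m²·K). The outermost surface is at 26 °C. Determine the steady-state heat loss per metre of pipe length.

q′ ≈ 85.8 W/m

Radial resistances (cylindrical: R_cond = ln(r_o/r_i)/(2πkL), R_conv = 1/(h·2πrL)):
R_inner film = 1/(h_i·2πr₁L) = 1/(243×2π×0.05×1) = 0.0131 K/W
R_cast iron pipe wall = ln(55.1/50)/(2π×45.9×1) = 3.368×10^-4 K/W
R_perlite board = ln(70.1/55.1)/(2π×0.056×1) = 0.6843 K/W
R_mineral wool = ln(120.1/70.1)/(2π×0.0448×1) = 1.913 K/W
R_total = 2.61 K/W
Q = ΔT/R_total = 224/2.61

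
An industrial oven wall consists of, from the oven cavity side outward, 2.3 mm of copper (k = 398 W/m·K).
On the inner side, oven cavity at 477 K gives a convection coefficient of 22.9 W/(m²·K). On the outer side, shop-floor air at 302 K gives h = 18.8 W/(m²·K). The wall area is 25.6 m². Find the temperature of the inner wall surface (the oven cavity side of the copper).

Using the resistance-network approach (series):
R_inner film = 1/(h_i·A) = 1/(22.9×25.6) = 0.001706 K/W
R_copper = L/(kA) = 0.0023/(398×25.6) = 2.257×10^-7 K/W
R_outer film = 1/(h_o·A) = 1/(18.8×25.6) = 0.002078 K/W
R_total = 0.003784 K/W;  Q = ΔT/R_total = 175/0.003784 = 46250 W
T_interface = T_inner − Q·ΣR(inner→interface) = 477 − 46200×0.001706

T ≈ 398 K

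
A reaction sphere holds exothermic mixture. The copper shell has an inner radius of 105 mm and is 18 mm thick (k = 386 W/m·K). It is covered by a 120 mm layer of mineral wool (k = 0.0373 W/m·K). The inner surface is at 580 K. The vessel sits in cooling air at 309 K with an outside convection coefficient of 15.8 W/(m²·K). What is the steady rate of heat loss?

Q ≈ 31.3 W

Each spherical layer contributes R = (1/r_i − 1/r_o)/(4πk):
R_copper shell = (1/0.105 − 1/0.123)/(4π×386) = 2.873×10^-4 K/W
R_mineral wool = (1/0.123 − 1/0.243)/(4π×0.0373) = 8.565 K/W
R_outer film = 1/(h·4πr_o²) = 1/(15.8×4π×0.243²) = 0.08529 K/W
R_total = 8.651 K/W
Q = ΔT/R_total = 271/8.651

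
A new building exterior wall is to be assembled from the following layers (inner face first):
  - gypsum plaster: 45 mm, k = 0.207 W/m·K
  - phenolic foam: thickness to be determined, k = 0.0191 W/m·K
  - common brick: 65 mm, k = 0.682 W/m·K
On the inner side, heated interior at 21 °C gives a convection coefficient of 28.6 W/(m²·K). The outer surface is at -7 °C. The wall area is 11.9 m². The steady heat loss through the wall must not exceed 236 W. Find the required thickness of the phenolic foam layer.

Series thermal resistances:
R_inner film = 1/(h_i·A) = 1/(28.6×11.9) = 0.002938 K/W
R_gypsum plaster = L/(kA) = 0.045/(0.207×11.9) = 0.01827 K/W
R_common brick = L/(kA) = 0.065/(0.682×11.9) = 0.008009 K/W
Sum of the known resistances R_other = 0.02922 K/W
Required total resistance R_tot = ΔT/Q_allow = 28/236 = 0.1186 K/W
R_phenolic foam = R_tot − R_other = 0.08943 K/W
L = R·k·A = 0.08943×0.0191×11.9

L ≈ 20.3 mm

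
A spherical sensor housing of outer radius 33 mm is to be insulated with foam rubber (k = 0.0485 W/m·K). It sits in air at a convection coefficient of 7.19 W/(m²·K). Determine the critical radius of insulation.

r_cr ≈ 13.5 mm

For a sphere r_cr = 2k/h = 2×0.0485/7.19
r_cr = 13.5 mm; since the bare radius (33 mm) is above r_cr, any added insulation will reduce heat loss.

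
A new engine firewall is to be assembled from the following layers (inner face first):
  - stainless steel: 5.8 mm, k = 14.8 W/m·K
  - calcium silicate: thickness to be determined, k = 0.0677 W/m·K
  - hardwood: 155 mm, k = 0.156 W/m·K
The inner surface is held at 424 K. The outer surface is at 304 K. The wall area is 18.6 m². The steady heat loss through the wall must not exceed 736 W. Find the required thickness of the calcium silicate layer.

Model the wall as resistances in series:
R_stainless steel = L/(kA) = 0.0058/(14.8×18.6) = 2.107×10^-5 K/W
R_hardwood = L/(kA) = 0.155/(0.156×18.6) = 0.05342 K/W
Sum of the known resistances R_other = 0.05344 K/W
Required total resistance R_tot = ΔT/Q_allow = 120/736 = 0.163 K/W
R_calcium silicate = R_tot − R_other = 0.1096 K/W
L = R·k·A = 0.1096×0.0677×18.6

L ≈ 138 mm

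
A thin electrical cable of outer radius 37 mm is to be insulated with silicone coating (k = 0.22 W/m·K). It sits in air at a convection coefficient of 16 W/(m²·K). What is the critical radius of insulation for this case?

For a cylinder r_cr = k/h = 0.22/16
r_cr = 13.8 mm; since the bare radius (37 mm) is above r_cr, any added insulation will reduce heat loss.

r_cr ≈ 13.8 mm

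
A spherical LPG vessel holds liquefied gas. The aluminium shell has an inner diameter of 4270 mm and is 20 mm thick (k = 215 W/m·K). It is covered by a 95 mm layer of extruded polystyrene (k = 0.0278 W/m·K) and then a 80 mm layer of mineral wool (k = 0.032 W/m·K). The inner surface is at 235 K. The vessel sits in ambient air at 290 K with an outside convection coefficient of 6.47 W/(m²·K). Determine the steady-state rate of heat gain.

Each spherical layer contributes R = (1/r_i − 1/r_o)/(4πk):
R_aluminium shell = (1/2.135 − 1/2.155)/(4π×215) = 1.609×10^-6 K/W
R_extruded polystyrene = (1/2.155 − 1/2.25)/(4π×0.0278) = 0.05608 K/W
R_mineral wool = (1/2.25 − 1/2.33)/(4π×0.032) = 0.03795 K/W
R_outer film = 1/(h·4πr_o²) = 1/(6.47×4π×2.33²) = 0.002266 K/W
R_total = 0.0963 K/W
Q = ΔT/R_total = 55/0.0963

Q ≈ 571 W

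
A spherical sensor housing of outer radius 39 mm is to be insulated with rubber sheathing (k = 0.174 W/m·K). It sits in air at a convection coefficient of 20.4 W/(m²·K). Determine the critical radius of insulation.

r_cr ≈ 17.1 mm

For a sphere r_cr = 2k/h = 2×0.174/20.4
r_cr = 17.1 mm; since the bare radius (39 mm) is above r_cr, any added insulation will reduce heat loss.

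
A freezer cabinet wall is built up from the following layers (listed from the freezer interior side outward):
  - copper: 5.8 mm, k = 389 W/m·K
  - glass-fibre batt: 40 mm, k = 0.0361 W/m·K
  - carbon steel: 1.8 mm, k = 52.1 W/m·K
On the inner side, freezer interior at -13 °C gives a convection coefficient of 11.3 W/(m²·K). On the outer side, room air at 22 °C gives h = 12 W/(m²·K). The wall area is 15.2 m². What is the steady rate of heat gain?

Q ≈ 416 W

Model the wall as resistances in series:
R_inner film = 1/(h_i·A) = 1/(11.3×15.2) = 0.005822 K/W
R_copper = L/(kA) = 0.0058/(389×15.2) = 9.809×10^-7 K/W
R_glass-fibre batt = L/(kA) = 0.04/(0.0361×15.2) = 0.0729 K/W
R_carbon steel = L/(kA) = 0.0018/(52.1×15.2) = 2.273×10^-6 K/W
R_outer film = 1/(h_o·A) = 1/(12×15.2) = 0.005482 K/W
R_total = 0.0842 K/W
Q = ΔT / R_total = 35 / 0.0842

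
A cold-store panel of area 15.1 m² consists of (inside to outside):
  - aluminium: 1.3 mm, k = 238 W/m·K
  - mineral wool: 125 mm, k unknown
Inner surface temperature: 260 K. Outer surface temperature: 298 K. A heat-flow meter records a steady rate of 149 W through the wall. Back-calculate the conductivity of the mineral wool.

k ≈ 0.0325 W/(m·K)

Model the wall as resistances in series:
R_aluminium = L/(kA) = 0.0013/(238×15.1) = 3.617×10^-7 K/W
Sum of known resistances R_other = 3.617×10^-7 K/W
Total R = ΔT/Q = 38/149 = 0.255 K/W
R_mineral wool = R_total − R_other = 0.255 K/W
k = L/(R·A) = 0.125/(0.255×15.1)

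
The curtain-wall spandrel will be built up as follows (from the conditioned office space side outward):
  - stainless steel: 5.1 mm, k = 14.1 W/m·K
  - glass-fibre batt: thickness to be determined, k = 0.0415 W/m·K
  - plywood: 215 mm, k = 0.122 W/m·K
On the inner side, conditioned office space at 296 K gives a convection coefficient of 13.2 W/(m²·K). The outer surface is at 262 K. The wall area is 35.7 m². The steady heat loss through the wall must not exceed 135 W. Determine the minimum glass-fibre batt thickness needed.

L ≈ 297 mm

Series thermal resistances:
R_inner film = 1/(h_i·A) = 1/(13.2×35.7) = 0.002122 K/W
R_stainless steel = L/(kA) = 0.0051/(14.1×35.7) = 1.013×10^-5 K/W
R_plywood = L/(kA) = 0.215/(0.122×35.7) = 0.04936 K/W
Sum of the known resistances R_other = 0.0515 K/W
Required total resistance R_tot = ΔT/Q_allow = 34/135 = 0.2519 K/W
R_glass-fibre batt = R_tot − R_other = 0.2004 K/W
L = R·k·A = 0.2004×0.0415×35.7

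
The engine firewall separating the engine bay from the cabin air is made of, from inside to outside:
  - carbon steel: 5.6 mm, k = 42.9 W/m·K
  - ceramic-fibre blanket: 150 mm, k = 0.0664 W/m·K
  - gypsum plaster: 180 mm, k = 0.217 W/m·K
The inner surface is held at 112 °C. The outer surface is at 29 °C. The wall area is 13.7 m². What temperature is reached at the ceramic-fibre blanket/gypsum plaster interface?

Series thermal resistances:
R_carbon steel = L/(kA) = 0.0056/(42.9×13.7) = 9.528×10^-6 K/W
R_ceramic-fibre blanket = L/(kA) = 0.15/(0.0664×13.7) = 0.1649 K/W
R_gypsum plaster = L/(kA) = 0.18/(0.217×13.7) = 0.06055 K/W
R_total = 0.2254 K/W;  Q = ΔT/R_total = 83/0.2254 = 368.2 W
T_interface = T_inner − Q·ΣR(inner→interface) = 112 − 368×0.1649

T ≈ 51.3 °C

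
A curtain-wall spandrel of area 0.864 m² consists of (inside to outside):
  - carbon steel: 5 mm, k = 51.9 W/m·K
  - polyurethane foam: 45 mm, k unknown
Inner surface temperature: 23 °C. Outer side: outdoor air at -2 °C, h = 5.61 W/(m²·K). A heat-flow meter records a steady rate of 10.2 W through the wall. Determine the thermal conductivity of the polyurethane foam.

Treating each layer as a thermal resistance in series:
R_carbon steel = L/(kA) = 0.005/(51.9×0.864) = 1.115×10^-4 K/W
R_outer film = 1/(h_o·A) = 1/(5.61×0.864) = 0.2063 K/W
Sum of known resistances R_other = 0.2064 K/W
Total R = ΔT/Q = 25/10.2 = 2.451 K/W
R_polyurethane foam = R_total − R_other = 2.245 K/W
k = L/(R·A) = 0.045/(2.245×0.864)

k ≈ 0.0232 W/(m·K)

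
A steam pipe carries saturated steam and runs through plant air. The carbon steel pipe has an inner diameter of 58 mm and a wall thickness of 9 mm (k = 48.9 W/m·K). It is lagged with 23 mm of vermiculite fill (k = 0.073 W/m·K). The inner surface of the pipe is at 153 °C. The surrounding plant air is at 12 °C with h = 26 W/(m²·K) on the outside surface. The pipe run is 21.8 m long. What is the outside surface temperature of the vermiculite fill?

T ≈ 24.5 °C

Treating each annulus and film as a series resistance:
R_carbon steel pipe wall = ln(38/29)/(2π×48.9×21.8) = 4.035×10^-5 K/W
R_vermiculite fill = ln(61/38)/(2π×0.073×21.8) = 0.04733 K/W
R_outer film = 1/(h_o·2πr_oL) = 1/(26×2π×0.061×21.8) = 0.004603 K/W
R_total = 0.05198 K/W
Q = ΔT/R_total = 141/0.05198
Q = 2710 W
T_interface = T_inner − Q·ΣR(inner→interface) = 153 − 2710×0.04737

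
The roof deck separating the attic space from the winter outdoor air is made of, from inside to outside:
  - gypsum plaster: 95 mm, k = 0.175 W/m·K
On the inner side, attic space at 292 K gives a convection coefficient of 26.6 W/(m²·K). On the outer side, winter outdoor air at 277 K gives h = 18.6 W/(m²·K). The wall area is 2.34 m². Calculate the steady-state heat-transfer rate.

Model the wall as resistances in series:
R_inner film = 1/(h_i·A) = 1/(26.6×2.34) = 0.01607 K/W
R_gypsum plaster = L/(kA) = 0.095/(0.175×2.34) = 0.232 K/W
R_outer film = 1/(h_o·A) = 1/(18.6×2.34) = 0.02298 K/W
R_total = 0.271 K/W
Q = ΔT / R_total = 15 / 0.271

Q ≈ 55.3 W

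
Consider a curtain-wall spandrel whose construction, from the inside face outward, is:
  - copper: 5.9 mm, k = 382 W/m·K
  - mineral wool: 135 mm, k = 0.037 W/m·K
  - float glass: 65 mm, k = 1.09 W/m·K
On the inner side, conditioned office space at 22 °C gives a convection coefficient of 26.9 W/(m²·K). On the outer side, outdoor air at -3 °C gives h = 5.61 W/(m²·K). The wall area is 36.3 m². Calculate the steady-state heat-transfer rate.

Q ≈ 231 W

Using the resistance-network approach (series):
R_inner film = 1/(h_i·A) = 1/(26.9×36.3) = 0.001024 K/W
R_copper = L/(kA) = 0.0059/(382×36.3) = 4.255×10^-7 K/W
R_mineral wool = L/(kA) = 0.135/(0.037×36.3) = 0.1005 K/W
R_float glass = L/(kA) = 0.065/(1.09×36.3) = 0.001643 K/W
R_outer film = 1/(h_o·A) = 1/(5.61×36.3) = 0.004911 K/W
R_total = 0.1081 K/W
Q = ΔT / R_total = 25 / 0.1081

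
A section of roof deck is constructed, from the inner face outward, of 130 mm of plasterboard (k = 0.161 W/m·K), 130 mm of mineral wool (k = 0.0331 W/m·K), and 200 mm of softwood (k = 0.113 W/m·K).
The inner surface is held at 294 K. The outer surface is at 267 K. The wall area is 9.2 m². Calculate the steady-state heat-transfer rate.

Treating each layer as a thermal resistance in series:
R_plasterboard = L/(kA) = 0.13/(0.161×9.2) = 0.08777 K/W
R_mineral wool = L/(kA) = 0.13/(0.0331×9.2) = 0.4269 K/W
R_softwood = L/(kA) = 0.2/(0.113×9.2) = 0.1924 K/W
R_total = 0.707 K/W
Q = ΔT / R_total = 27 / 0.707

Q ≈ 38.2 W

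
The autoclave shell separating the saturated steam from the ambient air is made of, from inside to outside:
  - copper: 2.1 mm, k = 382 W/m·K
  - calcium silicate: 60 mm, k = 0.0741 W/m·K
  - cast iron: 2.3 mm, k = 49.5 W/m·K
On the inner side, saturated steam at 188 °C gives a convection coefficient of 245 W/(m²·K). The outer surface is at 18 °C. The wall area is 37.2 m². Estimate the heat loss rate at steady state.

Q ≈ 7770 W

Using the resistance-network approach (series):
R_inner film = 1/(h_i·A) = 1/(245×37.2) = 1.097×10^-4 K/W
R_copper = L/(kA) = 0.0021/(382×37.2) = 1.478×10^-7 K/W
R_calcium silicate = L/(kA) = 0.06/(0.0741×37.2) = 0.02177 K/W
R_cast iron = L/(kA) = 0.0023/(49.5×37.2) = 1.249×10^-6 K/W
R_total = 0.02188 K/W
Q = ΔT / R_total = 170 / 0.02188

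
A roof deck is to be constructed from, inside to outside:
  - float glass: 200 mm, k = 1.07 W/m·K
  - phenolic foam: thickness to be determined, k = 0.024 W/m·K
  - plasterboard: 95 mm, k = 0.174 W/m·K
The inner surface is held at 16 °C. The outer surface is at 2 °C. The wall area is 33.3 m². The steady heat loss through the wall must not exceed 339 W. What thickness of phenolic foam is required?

L ≈ 15.4 mm

Thermal resistances in series:
R_float glass = L/(kA) = 0.2/(1.07×33.3) = 0.005613 K/W
R_plasterboard = L/(kA) = 0.095/(0.174×33.3) = 0.0164 K/W
Sum of the known resistances R_other = 0.02201 K/W
Required total resistance R_tot = ΔT/Q_allow = 14/339 = 0.0413 K/W
R_phenolic foam = R_tot − R_other = 0.01929 K/W
L = R·k·A = 0.01929×0.024×33.3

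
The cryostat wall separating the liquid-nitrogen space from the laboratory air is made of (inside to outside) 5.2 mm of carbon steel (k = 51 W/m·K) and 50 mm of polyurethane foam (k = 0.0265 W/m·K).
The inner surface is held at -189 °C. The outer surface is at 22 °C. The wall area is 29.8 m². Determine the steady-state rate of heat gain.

Model the wall as resistances in series:
R_carbon steel = L/(kA) = 0.0052/(51×29.8) = 3.422×10^-6 K/W
R_polyurethane foam = L/(kA) = 0.05/(0.0265×29.8) = 0.06332 K/W
R_total = 0.06332 K/W
Q = ΔT / R_total = 211 / 0.06332

Q ≈ 3330 W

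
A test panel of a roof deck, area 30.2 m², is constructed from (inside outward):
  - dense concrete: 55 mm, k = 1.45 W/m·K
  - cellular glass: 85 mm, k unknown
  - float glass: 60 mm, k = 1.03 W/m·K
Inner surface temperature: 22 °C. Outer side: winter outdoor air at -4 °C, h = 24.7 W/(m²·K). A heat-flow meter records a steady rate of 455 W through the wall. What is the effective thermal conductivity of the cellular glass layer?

Using the resistance-network approach (series):
R_dense concrete = L/(kA) = 0.055/(1.45×30.2) = 0.001256 K/W
R_float glass = L/(kA) = 0.06/(1.03×30.2) = 0.001929 K/W
R_outer film = 1/(h_o·A) = 1/(24.7×30.2) = 0.001341 K/W
Sum of known resistances R_other = 0.004525 K/W
Total R = ΔT/Q = 26/455 = 0.05714 K/W
R_cellular glass = R_total − R_other = 0.05262 K/W
k = L/(R·A) = 0.085/(0.05262×30.2)

k ≈ 0.0535 W/(m·K)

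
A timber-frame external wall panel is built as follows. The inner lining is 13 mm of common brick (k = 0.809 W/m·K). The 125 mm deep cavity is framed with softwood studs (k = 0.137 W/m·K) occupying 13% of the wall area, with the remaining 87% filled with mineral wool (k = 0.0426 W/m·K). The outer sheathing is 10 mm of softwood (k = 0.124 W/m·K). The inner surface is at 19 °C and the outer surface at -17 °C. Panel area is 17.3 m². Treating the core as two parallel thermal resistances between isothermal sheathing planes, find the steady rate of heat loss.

Sheathing layers in series; stud and cavity paths in parallel between them.
R_inner = 0.013/(0.809×17.3) = 9.289×10^-4 K/W
R_stud  = 0.125/(0.137×0.13×17.3) = 0.4057 K/W
R_cav   = 0.125/(0.0426×0.87×17.3) = 0.195 K/W
1/R_core = 1/R_stud + 1/R_cav → R_core = 0.1317 K/W
R_outer = 0.01/(0.124×17.3) = 0.004662 K/W
R_total = 0.1373 K/W
Q = ΔT/R_total = 36/0.1373

Q ≈ 262 W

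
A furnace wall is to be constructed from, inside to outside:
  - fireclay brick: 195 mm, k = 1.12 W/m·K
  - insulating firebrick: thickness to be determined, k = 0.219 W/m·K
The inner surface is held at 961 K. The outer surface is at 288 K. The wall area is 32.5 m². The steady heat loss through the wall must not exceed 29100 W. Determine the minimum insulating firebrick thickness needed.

Thermal resistances in series:
R_fireclay brick = L/(kA) = 0.195/(1.12×32.5) = 0.005357 K/W
Sum of the known resistances R_other = 0.005357 K/W
Required total resistance R_tot = ΔT/Q_allow = 673/29100 = 0.02313 K/W
R_insulating firebrick = R_tot − R_other = 0.01777 K/W
L = R·k·A = 0.01777×0.219×32.5

L ≈ 126 mm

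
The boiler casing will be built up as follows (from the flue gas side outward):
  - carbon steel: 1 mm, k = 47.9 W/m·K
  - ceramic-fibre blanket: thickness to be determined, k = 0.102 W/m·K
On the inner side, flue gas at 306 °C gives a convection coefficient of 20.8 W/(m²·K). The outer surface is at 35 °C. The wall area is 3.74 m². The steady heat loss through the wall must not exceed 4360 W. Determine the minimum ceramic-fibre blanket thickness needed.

Using the resistance-network approach (series):
R_inner film = 1/(h_i·A) = 1/(20.8×3.74) = 0.01285 K/W
R_carbon steel = L/(kA) = 0.001/(47.9×3.74) = 5.582×10^-6 K/W
Sum of the known resistances R_other = 0.01286 K/W
Required total resistance R_tot = ΔT/Q_allow = 271/4360 = 0.06216 K/W
R_ceramic-fibre blanket = R_tot − R_other = 0.0493 K/W
L = R·k·A = 0.0493×0.102×3.74

L ≈ 18.8 mm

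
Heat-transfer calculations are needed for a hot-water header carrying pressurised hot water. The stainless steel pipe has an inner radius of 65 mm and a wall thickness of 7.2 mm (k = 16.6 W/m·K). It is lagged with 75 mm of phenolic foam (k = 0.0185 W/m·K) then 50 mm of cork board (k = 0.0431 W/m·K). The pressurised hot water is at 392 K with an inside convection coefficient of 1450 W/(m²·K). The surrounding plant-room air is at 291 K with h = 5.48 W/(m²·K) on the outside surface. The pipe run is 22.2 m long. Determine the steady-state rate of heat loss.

Per-layer cylindrical resistances, series-summed:
R_inner film = 1/(h_i·2πr₁L) = 1/(1450×2π×0.065×22.2) = 7.607×10^-5 K/W
R_stainless steel pipe wall = ln(72.2/65)/(2π×16.6×22.2) = 4.537×10^-5 K/W
R_phenolic foam = ln(147.2/72.2)/(2π×0.0185×22.2) = 0.2761 K/W
R_cork board = ln(197.2/147.2)/(2π×0.0431×22.2) = 0.04864 K/W
R_outer film = 1/(h_o·2πr_oL) = 1/(5.48×2π×0.1972×22.2) = 0.006634 K/W
R_total = 0.3314 K/W
Q = ΔT/R_total = 101/0.3314

Q ≈ 305 W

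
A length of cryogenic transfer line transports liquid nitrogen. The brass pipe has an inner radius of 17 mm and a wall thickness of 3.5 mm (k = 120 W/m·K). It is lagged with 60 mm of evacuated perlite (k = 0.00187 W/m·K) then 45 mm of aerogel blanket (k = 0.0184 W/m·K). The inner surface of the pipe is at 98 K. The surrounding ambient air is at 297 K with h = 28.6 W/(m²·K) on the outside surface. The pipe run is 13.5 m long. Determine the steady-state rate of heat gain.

Cylindrical conduction, so R = ln(r₂/r₁)/(2πkL) per layer, in series:
R_brass pipe wall = ln(20.5/17)/(2π×120×13.5) = 1.839×10^-5 K/W
R_evacuated perlite = ln(80.5/20.5)/(2π×0.00187×13.5) = 8.623 K/W
R_aerogel blanket = ln(125.5/80.5)/(2π×0.0184×13.5) = 0.2845 K/W
R_outer film = 1/(h_o·2πr_oL) = 1/(28.6×2π×0.1255×13.5) = 0.003285 K/W
R_total = 8.911 K/W
Q = ΔT/R_total = 199/8.911

Q ≈ 22.3 W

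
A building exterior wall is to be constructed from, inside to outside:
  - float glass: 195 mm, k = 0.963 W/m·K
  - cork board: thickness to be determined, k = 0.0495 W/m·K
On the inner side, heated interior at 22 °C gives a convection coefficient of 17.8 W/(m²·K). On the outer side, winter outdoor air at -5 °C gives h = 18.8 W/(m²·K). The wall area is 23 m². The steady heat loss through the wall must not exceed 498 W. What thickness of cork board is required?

L ≈ 46.3 mm

Model the wall as resistances in series:
R_inner film = 1/(h_i·A) = 1/(17.8×23) = 0.002443 K/W
R_float glass = L/(kA) = 0.195/(0.963×23) = 0.008804 K/W
R_outer film = 1/(h_o·A) = 1/(18.8×23) = 0.002313 K/W
Sum of the known resistances R_other = 0.01356 K/W
Required total resistance R_tot = ΔT/Q_allow = 27/498 = 0.05422 K/W
R_cork board = R_tot − R_other = 0.04066 K/W
L = R·k·A = 0.04066×0.0495×23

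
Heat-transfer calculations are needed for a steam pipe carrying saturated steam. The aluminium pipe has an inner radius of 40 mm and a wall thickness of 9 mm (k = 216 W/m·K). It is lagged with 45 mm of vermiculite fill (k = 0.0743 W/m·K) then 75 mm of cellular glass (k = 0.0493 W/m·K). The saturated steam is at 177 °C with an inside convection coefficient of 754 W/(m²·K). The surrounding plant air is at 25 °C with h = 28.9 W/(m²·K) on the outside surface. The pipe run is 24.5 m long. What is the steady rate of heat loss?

Radial resistances (cylindrical: R_cond = ln(r_o/r_i)/(2πkL), R_conv = 1/(h·2πrL)):
R_inner film = 1/(h_i·2πr₁L) = 1/(754×2π×0.04×24.5) = 2.154×10^-4 K/W
R_aluminium pipe wall = ln(49/40)/(2π×216×24.5) = 6.103×10^-6 K/W
R_vermiculite fill = ln(94/49)/(2π×0.0743×24.5) = 0.05696 K/W
R_cellular glass = ln(169/94)/(2π×0.0493×24.5) = 0.0773 K/W
R_outer film = 1/(h_o·2πr_oL) = 1/(28.9×2π×0.169×24.5) = 0.00133 K/W
R_total = 0.1358 K/W
Q = ΔT/R_total = 152/0.1358

Q ≈ 1120 W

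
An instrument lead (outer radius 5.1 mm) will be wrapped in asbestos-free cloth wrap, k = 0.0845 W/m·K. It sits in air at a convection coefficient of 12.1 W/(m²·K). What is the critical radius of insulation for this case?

For a cylinder r_cr = k/h = 0.0845/12.1
r_cr = 6.98 mm; since the bare radius (5.1 mm) is below r_cr, adding a thin layer of insulation will *increase* heat loss.

r_cr ≈ 6.98 mm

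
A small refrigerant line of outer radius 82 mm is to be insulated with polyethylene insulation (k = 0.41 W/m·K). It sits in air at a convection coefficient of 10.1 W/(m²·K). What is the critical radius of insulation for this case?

r_cr ≈ 40.6 mm

For a cylinder r_cr = k/h = 0.41/10.1
r_cr = 40.6 mm; since the bare radius (82 mm) is above r_cr, any added insulation will reduce heat loss.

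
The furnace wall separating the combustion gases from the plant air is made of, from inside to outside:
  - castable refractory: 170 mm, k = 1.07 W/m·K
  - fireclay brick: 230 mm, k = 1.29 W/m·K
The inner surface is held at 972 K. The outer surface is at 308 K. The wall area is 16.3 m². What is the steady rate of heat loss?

Q ≈ 32100 W

Using the resistance-network approach (series):
R_castable refractory = L/(kA) = 0.17/(1.07×16.3) = 0.009747 K/W
R_fireclay brick = L/(kA) = 0.23/(1.29×16.3) = 0.01094 K/W
R_total = 0.02069 K/W
Q = ΔT / R_total = 664 / 0.02069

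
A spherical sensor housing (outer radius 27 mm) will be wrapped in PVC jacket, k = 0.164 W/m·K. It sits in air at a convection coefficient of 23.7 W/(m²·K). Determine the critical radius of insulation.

For a sphere r_cr = 2k/h = 2×0.164/23.7
r_cr = 13.8 mm; since the bare radius (27 mm) is above r_cr, any added insulation will reduce heat loss.

r_cr ≈ 13.8 mm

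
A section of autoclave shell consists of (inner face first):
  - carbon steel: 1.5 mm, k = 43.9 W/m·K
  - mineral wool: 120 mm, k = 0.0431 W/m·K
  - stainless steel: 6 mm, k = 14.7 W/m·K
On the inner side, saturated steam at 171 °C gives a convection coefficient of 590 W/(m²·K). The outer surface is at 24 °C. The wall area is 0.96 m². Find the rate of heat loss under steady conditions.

Q ≈ 50.6 W

Model the wall as resistances in series:
R_inner film = 1/(h_i·A) = 1/(590×0.96) = 0.001766 K/W
R_carbon steel = L/(kA) = 0.0015/(43.9×0.96) = 3.559×10^-5 K/W
R_mineral wool = L/(kA) = 0.12/(0.0431×0.96) = 2.9 K/W
R_stainless steel = L/(kA) = 0.006/(14.7×0.96) = 4.252×10^-4 K/W
R_total = 2.902 K/W
Q = ΔT / R_total = 147 / 2.902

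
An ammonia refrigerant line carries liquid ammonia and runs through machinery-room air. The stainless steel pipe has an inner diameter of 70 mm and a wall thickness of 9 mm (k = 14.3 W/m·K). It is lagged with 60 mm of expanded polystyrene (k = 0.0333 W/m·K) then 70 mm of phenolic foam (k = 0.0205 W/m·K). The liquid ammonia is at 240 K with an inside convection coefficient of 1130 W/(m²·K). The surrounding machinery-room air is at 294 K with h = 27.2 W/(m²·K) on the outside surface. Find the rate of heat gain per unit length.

Treating each annulus and film as a series resistance:
R_inner film = 1/(h_i·2πr₁L) = 1/(1130×2π×0.035×1) = 0.004024 K/W
R_stainless steel pipe wall = ln(44/35)/(2π×14.3×1) = 0.002547 K/W
R_expanded polystyrene = ln(104/44)/(2π×0.0333×1) = 4.111 K/W
R_phenolic foam = ln(174/104)/(2π×0.0205×1) = 3.996 K/W
R_outer film = 1/(h_o·2πr_oL) = 1/(27.2×2π×0.174×1) = 0.03363 K/W
R_total = 8.147 K/W
Q = ΔT/R_total = 54/8.147

q′ ≈ 6.63 W/m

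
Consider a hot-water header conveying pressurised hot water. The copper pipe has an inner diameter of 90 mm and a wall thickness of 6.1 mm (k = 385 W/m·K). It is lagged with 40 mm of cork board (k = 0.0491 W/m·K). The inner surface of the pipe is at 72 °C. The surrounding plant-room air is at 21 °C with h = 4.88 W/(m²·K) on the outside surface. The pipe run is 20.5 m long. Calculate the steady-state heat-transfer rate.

Q ≈ 468 W

Cylindrical conduction, so R = ln(r₂/r₁)/(2πkL) per layer, in series:
R_copper pipe wall = ln(51.1/45)/(2π×385×20.5) = 2.563×10^-6 K/W
R_cork board = ln(91.1/51.1)/(2π×0.0491×20.5) = 0.09142 K/W
R_outer film = 1/(h_o·2πr_oL) = 1/(4.88×2π×0.0911×20.5) = 0.01746 K/W
R_total = 0.1089 K/W
Q = ΔT/R_total = 51/0.1089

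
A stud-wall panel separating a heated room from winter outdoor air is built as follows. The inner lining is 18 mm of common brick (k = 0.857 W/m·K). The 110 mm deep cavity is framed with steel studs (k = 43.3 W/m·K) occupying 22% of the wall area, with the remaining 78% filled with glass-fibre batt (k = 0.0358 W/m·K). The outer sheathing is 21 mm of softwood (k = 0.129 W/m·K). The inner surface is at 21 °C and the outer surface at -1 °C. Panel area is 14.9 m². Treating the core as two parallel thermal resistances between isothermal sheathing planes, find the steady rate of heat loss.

Q ≈ 1680 W

Sheathing layers in series; stud and cavity paths in parallel between them.
R_inner = 0.018/(0.857×14.9) = 0.00141 K/W
R_stud  = 0.11/(43.3×0.22×14.9) = 7.75×10^-4 K/W
R_cav   = 0.11/(0.0358×0.78×14.9) = 0.2644 K/W
1/R_core = 1/R_stud + 1/R_cav → R_core = 7.727×10^-4 K/W
R_outer = 0.021/(0.129×14.9) = 0.01093 K/W
R_total = 0.01311 K/W
Q = ΔT/R_total = 22/0.01311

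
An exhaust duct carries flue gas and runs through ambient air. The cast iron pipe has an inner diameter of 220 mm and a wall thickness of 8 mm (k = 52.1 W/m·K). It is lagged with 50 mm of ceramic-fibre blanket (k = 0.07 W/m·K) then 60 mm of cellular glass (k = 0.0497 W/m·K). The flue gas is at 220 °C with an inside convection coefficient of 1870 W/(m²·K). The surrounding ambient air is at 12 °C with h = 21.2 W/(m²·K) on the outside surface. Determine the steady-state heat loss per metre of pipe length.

For a radial system each layer contributes R = ln(r_out/r_in)/(2πkL); films add R = 1/(hA).
R_inner film = 1/(h_i·2πr₁L) = 1/(1870×2π×0.11×1) = 7.737×10^-4 K/W
R_cast iron pipe wall = ln(118/110)/(2π×52.1×1) = 2.145×10^-4 K/W
R_ceramic-fibre blanket = ln(168/118)/(2π×0.07×1) = 0.8032 K/W
R_cellular glass = ln(228/168)/(2π×0.0497×1) = 0.9779 K/W
R_outer film = 1/(h_o·2πr_oL) = 1/(21.2×2π×0.228×1) = 0.03293 K/W
R_total = 1.815 K/W
Q = ΔT/R_total = 208/1.815

q′ ≈ 115 W/m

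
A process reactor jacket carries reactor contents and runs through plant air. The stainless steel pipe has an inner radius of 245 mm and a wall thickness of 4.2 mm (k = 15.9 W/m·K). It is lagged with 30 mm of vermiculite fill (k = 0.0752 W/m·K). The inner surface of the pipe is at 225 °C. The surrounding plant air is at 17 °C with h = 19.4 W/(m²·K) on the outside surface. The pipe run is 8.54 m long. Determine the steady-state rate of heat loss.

Treating each annulus and film as a series resistance:
R_stainless steel pipe wall = ln(249.2/245)/(2π×15.9×8.54) = 1.992×10^-5 K/W
R_vermiculite fill = ln(279.2/249.2)/(2π×0.0752×8.54) = 0.02817 K/W
R_outer film = 1/(h_o·2πr_oL) = 1/(19.4×2π×0.2792×8.54) = 0.003441 K/W
R_total = 0.03163 K/W
Q = ΔT/R_total = 208/0.03163

Q ≈ 6580 W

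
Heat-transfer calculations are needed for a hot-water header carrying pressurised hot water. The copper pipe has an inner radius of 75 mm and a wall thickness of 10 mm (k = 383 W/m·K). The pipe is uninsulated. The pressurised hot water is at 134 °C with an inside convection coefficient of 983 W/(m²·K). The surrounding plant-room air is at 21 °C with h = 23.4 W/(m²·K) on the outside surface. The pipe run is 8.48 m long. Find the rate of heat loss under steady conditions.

Q ≈ 11700 W

Radial resistances (cylindrical: R_cond = ln(r_o/r_i)/(2πkL), R_conv = 1/(h·2πrL)):
R_inner film = 1/(h_i·2πr₁L) = 1/(983×2π×0.075×8.48) = 2.546×10^-4 K/W
R_copper pipe wall = ln(85/75)/(2π×383×8.48) = 6.133×10^-6 K/W
R_outer film = 1/(h_o·2πr_oL) = 1/(23.4×2π×0.085×8.48) = 0.009436 K/W
R_total = 0.009697 K/W
Q = ΔT/R_total = 113/0.009697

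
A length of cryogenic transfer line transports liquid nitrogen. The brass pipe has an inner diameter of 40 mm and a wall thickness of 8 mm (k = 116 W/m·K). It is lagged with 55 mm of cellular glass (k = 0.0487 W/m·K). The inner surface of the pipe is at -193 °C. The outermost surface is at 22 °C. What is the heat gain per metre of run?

Treating each annulus and film as a series resistance:
R_brass pipe wall = ln(28/20)/(2π×116×1) = 4.616×10^-4 K/W
R_cellular glass = ln(83/28)/(2π×0.0487×1) = 3.551 K/W
R_total = 3.552 K/W
Q = ΔT/R_total = 215/3.552

q′ ≈ 60.5 W/m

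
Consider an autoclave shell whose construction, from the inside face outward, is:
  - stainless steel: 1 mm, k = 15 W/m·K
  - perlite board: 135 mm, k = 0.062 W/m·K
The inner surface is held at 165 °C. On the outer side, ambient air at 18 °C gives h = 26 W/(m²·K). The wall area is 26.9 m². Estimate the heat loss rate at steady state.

Q ≈ 1780 W

Series thermal resistances:
R_stainless steel = L/(kA) = 0.001/(15×26.9) = 2.478×10^-6 K/W
R_perlite board = L/(kA) = 0.135/(0.062×26.9) = 0.08094 K/W
R_outer film = 1/(h_o·A) = 1/(26×26.9) = 0.00143 K/W
R_total = 0.08238 K/W
Q = ΔT / R_total = 147 / 0.08238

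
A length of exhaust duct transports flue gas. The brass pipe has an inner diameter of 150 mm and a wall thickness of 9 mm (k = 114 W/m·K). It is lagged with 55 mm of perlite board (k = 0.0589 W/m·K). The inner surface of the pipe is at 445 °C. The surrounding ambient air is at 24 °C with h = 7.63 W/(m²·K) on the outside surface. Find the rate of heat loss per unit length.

Per-layer cylindrical resistances, series-summed:
R_brass pipe wall = ln(84/75)/(2π×114×1) = 1.582×10^-4 K/W
R_perlite board = ln(139/84)/(2π×0.0589×1) = 1.361 K/W
R_outer film = 1/(h_o·2πr_oL) = 1/(7.63×2π×0.139×1) = 0.1501 K/W
R_total = 1.511 K/W
Q = ΔT/R_total = 421/1.511

q′ ≈ 279 W/m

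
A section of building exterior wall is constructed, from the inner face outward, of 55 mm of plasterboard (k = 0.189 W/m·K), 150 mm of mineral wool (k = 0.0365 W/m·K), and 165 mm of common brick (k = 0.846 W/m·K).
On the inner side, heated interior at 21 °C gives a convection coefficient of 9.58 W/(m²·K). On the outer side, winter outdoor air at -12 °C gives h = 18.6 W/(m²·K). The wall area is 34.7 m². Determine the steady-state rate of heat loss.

Series thermal resistances:
R_inner film = 1/(h_i·A) = 1/(9.58×34.7) = 0.003008 K/W
R_plasterboard = L/(kA) = 0.055/(0.189×34.7) = 0.008386 K/W
R_mineral wool = L/(kA) = 0.15/(0.0365×34.7) = 0.1184 K/W
R_common brick = L/(kA) = 0.165/(0.846×34.7) = 0.005621 K/W
R_outer film = 1/(h_o·A) = 1/(18.6×34.7) = 0.001549 K/W
R_total = 0.137 K/W
Q = ΔT / R_total = 33 / 0.137

Q ≈ 241 W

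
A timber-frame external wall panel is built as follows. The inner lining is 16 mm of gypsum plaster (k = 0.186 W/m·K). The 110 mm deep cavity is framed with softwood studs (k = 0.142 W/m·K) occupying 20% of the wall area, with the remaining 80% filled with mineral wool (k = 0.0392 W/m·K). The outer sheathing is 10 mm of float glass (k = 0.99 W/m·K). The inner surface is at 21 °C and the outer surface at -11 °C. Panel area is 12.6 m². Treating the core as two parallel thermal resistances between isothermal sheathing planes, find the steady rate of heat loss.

Sheathing layers in series; stud and cavity paths in parallel between them.
R_inner = 0.016/(0.186×12.6) = 0.006827 K/W
R_stud  = 0.11/(0.142×0.2×12.6) = 0.3074 K/W
R_cav   = 0.11/(0.0392×0.8×12.6) = 0.2784 K/W
1/R_core = 1/R_stud + 1/R_cav → R_core = 0.1461 K/W
R_outer = 0.01/(0.99×12.6) = 8.017×10^-4 K/W
R_total = 0.1537 K/W
Q = ΔT/R_total = 32/0.1537

Q ≈ 208 W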